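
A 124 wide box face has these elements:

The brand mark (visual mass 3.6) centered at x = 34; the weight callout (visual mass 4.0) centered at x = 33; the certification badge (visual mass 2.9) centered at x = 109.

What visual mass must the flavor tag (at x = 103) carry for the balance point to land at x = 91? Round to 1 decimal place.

Fixed elements: Σw = 3.6 + 4.0 + 2.9 = 10.5, Σw·x = 3.6·34 + 4.0·33 + 2.9·109 = 570.5.
Set Σw·x/Σw = 91: (570.5 + 103w) = 91·(10.5 + w).
Rearranging, w·(103 − 91) = 91·10.5 − 570.5 = 385.0, so w ≈ 385.0/12 = 32.08.

w ≈ 32.1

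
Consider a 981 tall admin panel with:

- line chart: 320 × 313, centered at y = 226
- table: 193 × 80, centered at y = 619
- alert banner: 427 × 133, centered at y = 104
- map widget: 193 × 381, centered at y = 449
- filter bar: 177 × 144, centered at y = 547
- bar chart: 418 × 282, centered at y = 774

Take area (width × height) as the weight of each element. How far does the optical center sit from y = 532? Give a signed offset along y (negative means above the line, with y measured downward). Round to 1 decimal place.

Areas: line chart 320·313 = 100160, table 193·80 = 15440, alert banner 427·133 = 56791, map widget 193·381 = 73533, filter bar 177·144 = 25488, bar chart 418·282 = 117876. Total weight = 389288.
Σw·y = 176294061; ȳ = 176294061/389288 ≈ 452.86.
Offset from y = 532: 452.86 − 532 ≈ -79.14.

≈ -79.1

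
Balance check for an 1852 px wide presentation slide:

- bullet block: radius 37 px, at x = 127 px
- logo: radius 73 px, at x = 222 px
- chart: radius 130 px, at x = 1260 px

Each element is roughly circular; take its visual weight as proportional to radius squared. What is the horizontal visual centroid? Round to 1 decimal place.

x ≈ 959.9

Weights ∝ r²: bullet block 37² = 1369, logo 73² = 5329, chart 130² = 16900; Σw = 23598.
x: (1369·127 + 5329·222 + 16900·1260) / 23598 = 22650901 / 23598 ≈ 959.87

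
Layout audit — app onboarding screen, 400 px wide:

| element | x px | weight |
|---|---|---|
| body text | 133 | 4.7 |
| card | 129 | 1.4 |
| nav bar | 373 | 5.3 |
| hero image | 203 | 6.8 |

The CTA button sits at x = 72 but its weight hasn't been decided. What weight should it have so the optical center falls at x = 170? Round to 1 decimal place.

Fixed elements: Σw = 4.7 + 1.4 + 5.3 + 6.8 = 18.2, Σw·x = 4.7·133 + 1.4·129 + 5.3·373 + 6.8·203 = 4163.0.
Balance at x = 170 requires (4163.0 + w·72) / (18.2 + w) = 170.
Solving: w = (170·18.2 − 4163.0) / (72 − 170) = -1069.0 / -98 ≈ 10.91.

w ≈ 10.9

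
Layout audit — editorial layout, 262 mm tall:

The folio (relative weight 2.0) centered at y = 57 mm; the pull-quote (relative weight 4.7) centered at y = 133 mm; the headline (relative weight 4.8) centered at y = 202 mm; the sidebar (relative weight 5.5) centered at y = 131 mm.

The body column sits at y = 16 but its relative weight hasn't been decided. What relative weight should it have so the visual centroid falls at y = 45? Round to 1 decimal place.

Fixed elements: Σw = 2.0 + 4.7 + 4.8 + 5.5 = 17.0, Σw·y = 2.0·57 + 4.7·133 + 4.8·202 + 5.5·131 = 2429.2.
For the centroid to hit 45: (2429.2 + w·16) / (17.0 + w) = 45.
So w = (45·17.0 − 2429.2)/(16 − 45) = -1664.2/-29 ≈ 57.39.

w ≈ 57.4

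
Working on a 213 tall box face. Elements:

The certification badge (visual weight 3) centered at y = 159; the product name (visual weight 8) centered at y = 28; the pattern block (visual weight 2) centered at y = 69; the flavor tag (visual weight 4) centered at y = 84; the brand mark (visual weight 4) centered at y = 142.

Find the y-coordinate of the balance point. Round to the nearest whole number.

y ≈ 83

Total weight = 3 + 8 + 2 + 4 + 4 = 21.
y-moment: 3·159 + 8·28 + 2·69 + 4·84 + 4·142 = 1743; centroid 1743/21 ≈ 83.00.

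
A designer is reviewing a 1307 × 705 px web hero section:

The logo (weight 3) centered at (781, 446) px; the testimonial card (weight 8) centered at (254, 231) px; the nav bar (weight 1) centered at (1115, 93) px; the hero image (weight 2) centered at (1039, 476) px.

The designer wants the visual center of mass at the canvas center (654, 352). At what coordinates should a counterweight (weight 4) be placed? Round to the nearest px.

New total weight: (3 + 8 + 1 + 2) + 4 = 18.
x: need Σw·x = 18·654 = 11772. Existing = 3·781 + 8·254 + 1·1115 + 2·1039 = 7568. Remainder 4204 / 4 ≈ 1051.00.
y: need Σw·y = 18·352 = 6336. Existing = 3·446 + 8·231 + 1·93 + 2·476 = 4231. Remainder 2105 / 4 ≈ 526.25.

(1051, 526)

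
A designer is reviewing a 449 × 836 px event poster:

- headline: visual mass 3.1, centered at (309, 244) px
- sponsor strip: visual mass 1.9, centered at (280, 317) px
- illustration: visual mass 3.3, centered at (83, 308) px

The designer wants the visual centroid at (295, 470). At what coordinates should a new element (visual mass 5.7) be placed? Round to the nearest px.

(415, 738)

New total weight: (3.1 + 1.9 + 3.3) + 5.7 = 14.0.
x: need Σw·x = 14.0·295 = 4130.0. Existing = 3.1·309 + 1.9·280 + 3.3·83 = 1763.8. Remainder 2366.2 / 5.7 ≈ 415.12.
y: need Σw·y = 14.0·470 = 6580.0. Existing = 3.1·244 + 1.9·317 + 3.3·308 = 2375.1. Remainder 4204.9 / 5.7 ≈ 737.70.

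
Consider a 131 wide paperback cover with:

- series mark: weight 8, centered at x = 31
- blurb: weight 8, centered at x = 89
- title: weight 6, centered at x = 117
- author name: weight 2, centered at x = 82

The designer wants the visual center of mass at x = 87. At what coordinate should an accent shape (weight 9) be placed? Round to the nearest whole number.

With the accent shape, Σw becomes 8 + 8 + 6 + 2 + 9 = 33.
x: target moment 33×87 = 2871; current 8·31 + 8·89 + 6·117 + 2·82 = 1826; the accent shape supplies 1045, so x = 1045/9 ≈ 116.11.

x ≈ 116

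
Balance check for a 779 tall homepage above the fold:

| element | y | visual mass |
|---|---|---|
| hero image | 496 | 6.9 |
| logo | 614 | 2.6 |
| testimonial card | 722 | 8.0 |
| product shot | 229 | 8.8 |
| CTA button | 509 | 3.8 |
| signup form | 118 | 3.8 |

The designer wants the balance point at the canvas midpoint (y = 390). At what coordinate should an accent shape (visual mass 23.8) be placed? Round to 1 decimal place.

With the accent shape, Σw becomes 6.9 + 2.6 + 8.0 + 8.8 + 3.8 + 3.8 + 23.8 = 57.7.
y: target moment 57.7×390 = 22503.0; current 6.9·496 + 2.6·614 + 8.0·722 + 8.8·229 + 3.8·509 + 3.8·118 = 15192.6; the accent shape supplies 7310.4, so y = 7310.4/23.8 ≈ 307.16.

y ≈ 307.2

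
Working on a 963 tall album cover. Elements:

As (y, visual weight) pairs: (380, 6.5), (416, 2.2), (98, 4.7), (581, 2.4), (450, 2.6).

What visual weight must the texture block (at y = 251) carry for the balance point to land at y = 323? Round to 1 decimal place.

w ≈ 6.5

Fixed elements: Σw = 6.5 + 2.2 + 4.7 + 2.4 + 2.6 = 18.4, Σw·y = 6.5·380 + 2.2·416 + 4.7·98 + 2.4·581 + 2.6·450 = 6410.2.
For the centroid to hit 323: (6410.2 + w·251) / (18.4 + w) = 323.
So w = (323·18.4 − 6410.2)/(251 − 323) = -467.0/-72 ≈ 6.49.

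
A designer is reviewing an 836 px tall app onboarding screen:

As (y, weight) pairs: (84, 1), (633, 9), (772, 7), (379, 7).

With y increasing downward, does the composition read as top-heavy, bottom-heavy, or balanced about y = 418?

bottom-heavy

Σw = 1 + 9 + 7 + 7 = 24.
y: (1·84 + 9·633 + 7·772 + 7·379) / 24 = 13838 / 24 ≈ 576.58
576.6 lies below (larger y than) the midline 418, so the layout is bottom-heavy.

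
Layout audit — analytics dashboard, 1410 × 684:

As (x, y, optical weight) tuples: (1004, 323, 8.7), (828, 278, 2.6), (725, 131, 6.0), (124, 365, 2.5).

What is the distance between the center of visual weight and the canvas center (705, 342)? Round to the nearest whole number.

≈ 112

Σw = 8.7 + 2.6 + 6.0 + 2.5 = 19.8.
x: (8.7·1004 + 2.6·828 + 6.0·725 + 2.5·124) / 19.8 = 15547.6 / 19.8 ≈ 785.23
y: (8.7·323 + 2.6·278 + 6.0·131 + 2.5·365) / 19.8 = 5231.4 / 19.8 ≈ 264.21
Relative to (705, 342): Δ = (80.23, -77.79); |Δ| = √(80.23² + -77.79²) ≈ 111.75.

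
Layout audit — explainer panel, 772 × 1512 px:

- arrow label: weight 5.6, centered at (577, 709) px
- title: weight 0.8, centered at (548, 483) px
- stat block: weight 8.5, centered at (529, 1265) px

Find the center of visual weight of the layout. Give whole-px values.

Total weight = 5.6 + 0.8 + 8.5 = 14.9.
Σw·x = 5.6·577 + 0.8·548 + 8.5·529 = 8166.1, so x̄ = 8166.1/14.9 ≈ 548.06.
Σw·y = 5.6·709 + 0.8·483 + 8.5·1265 = 15109.3, so ȳ = 15109.3/14.9 ≈ 1014.05.

(548, 1014)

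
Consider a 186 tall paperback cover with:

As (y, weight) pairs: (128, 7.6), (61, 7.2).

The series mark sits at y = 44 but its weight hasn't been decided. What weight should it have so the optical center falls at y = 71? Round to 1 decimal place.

w ≈ 13.4

Fixed elements: Σw = 7.6 + 7.2 = 14.8, Σw·y = 7.6·128 + 7.2·61 = 1412.0.
Set Σw·y/Σw = 71: (1412.0 + 44w) = 71·(14.8 + w).
Solving: w = (71·14.8 − 1412.0) / (44 − 71) = -361.2 / -27 ≈ 13.38.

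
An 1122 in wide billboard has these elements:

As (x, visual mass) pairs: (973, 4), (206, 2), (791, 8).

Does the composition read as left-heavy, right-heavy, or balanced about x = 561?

right-heavy

Total weight = 4 + 2 + 8 = 14.
x: (4·973 + 2·206 + 8·791) / 14 = 10632 / 14 ≈ 759.43
759.4 lies right of the midline 561, so the layout is right-heavy.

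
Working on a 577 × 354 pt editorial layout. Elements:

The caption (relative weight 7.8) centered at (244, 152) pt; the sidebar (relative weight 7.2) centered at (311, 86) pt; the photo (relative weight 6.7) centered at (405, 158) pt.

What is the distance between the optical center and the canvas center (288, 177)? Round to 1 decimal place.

Total weight = 7.8 + 7.2 + 6.7 = 21.7.
Σw·x = 7.8·244 + 7.2·311 + 6.7·405 = 6855.9, so x̄ = 6855.9/21.7 ≈ 315.94.
Σw·y = 7.8·152 + 7.2·86 + 6.7·158 = 2863.4, so ȳ = 2863.4/21.7 ≈ 131.95.
Relative to (288, 177): Δ = (27.94, -45.05); |Δ| = √(27.94² + -45.05²) ≈ 53.01.

≈ 53.0 pt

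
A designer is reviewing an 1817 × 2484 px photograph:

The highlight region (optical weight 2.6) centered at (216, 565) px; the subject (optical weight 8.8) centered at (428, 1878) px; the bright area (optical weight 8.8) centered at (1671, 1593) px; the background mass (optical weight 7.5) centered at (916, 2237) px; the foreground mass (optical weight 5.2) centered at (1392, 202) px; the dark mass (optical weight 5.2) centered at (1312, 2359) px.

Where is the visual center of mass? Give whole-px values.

(1049, 1630)

Weights sum to 2.6 + 8.8 + 8.8 + 7.5 + 5.2 + 5.2 = 38.1.
Σw·x = 39963.6; x̄ = 39963.6/38.1 ≈ 1048.91.
Σw·y = 62108.5; ȳ = 62108.5/38.1 ≈ 1630.14.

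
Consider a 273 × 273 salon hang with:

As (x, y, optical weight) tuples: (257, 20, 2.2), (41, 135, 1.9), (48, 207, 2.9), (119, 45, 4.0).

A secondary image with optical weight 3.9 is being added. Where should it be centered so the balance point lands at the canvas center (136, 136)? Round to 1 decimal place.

After adding the secondary image, total weight = 2.2 + 1.9 + 2.9 + 4.0 + 3.9 = 14.9.
x: need Σw·x = 14.9·136 = 2026.4. Existing = 2.2·257 + 1.9·41 + 2.9·48 + 4.0·119 = 1258.5. Remainder 767.9 / 3.9 ≈ 196.90.
y: need Σw·y = 14.9·136 = 2026.4. Existing = 2.2·20 + 1.9·135 + 2.9·207 + 4.0·45 = 1080.8. Remainder 945.6 / 3.9 ≈ 242.46.

(196.9, 242.5)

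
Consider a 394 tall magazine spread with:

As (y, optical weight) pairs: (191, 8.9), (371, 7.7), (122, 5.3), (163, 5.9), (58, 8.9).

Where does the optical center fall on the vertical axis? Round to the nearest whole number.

Weights sum to 8.9 + 7.7 + 5.3 + 5.9 + 8.9 = 36.7.
y: (8.9·191 + 7.7·371 + 5.3·122 + 5.9·163 + 8.9·58) / 36.7 = 6681.1 / 36.7 ≈ 182.05

y ≈ 182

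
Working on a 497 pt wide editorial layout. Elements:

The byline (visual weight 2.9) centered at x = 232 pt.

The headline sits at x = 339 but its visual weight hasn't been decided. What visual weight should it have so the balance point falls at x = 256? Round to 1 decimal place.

The single fixed element contributes weight 2.9, moment 2.9·232 = 672.8.
Set Σw·x/Σw = 256: (672.8 + 339w) = 256·(2.9 + w).
Solving: w = (256·2.9 − 672.8) / (339 − 256) = 69.6 / 83 ≈ 0.84.

w ≈ 0.8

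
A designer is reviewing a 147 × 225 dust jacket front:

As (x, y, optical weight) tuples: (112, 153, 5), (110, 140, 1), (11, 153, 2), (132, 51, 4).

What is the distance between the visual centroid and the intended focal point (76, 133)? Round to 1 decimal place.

Total weight = 5 + 1 + 2 + 4 = 12.
x-moment: 5·112 + 1·110 + 2·11 + 4·132 = 1220; centroid 1220/12 ≈ 101.67.
y-moment: 5·153 + 1·140 + 2·153 + 4·51 = 1415; centroid 1415/12 ≈ 117.92.
From (76, 133): dx = 25.67, dy = -15.08, so the distance is √(dx²+dy²) ≈ 29.77.

≈ 29.8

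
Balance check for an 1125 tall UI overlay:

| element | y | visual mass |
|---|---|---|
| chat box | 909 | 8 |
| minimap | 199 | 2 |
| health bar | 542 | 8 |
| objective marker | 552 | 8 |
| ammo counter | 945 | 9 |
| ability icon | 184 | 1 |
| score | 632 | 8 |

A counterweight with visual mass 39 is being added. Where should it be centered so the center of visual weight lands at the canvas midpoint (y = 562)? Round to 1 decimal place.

y ≈ 422.5

After adding the counterweight, total weight = 8 + 2 + 8 + 8 + 9 + 1 + 8 + 39 = 83.
y: target moment 83×562 = 46646; current 8·909 + 2·199 + 8·542 + 8·552 + 9·945 + 1·184 + 8·632 = 30167; the counterweight supplies 16479, so y = 16479/39 ≈ 422.54.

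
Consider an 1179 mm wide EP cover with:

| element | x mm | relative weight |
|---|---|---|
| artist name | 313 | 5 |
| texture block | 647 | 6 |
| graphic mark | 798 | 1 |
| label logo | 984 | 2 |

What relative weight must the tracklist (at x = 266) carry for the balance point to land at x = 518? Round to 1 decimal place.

Existing Σw = 14 (5 + 6 + 1 + 2); existing moment 5·313 + 6·647 + 1·798 + 2·984 = 8213.
For the centroid to hit 518: (8213 + w·266) / (14 + w) = 518.
So w = (518·14 − 8213)/(266 − 518) = -961/-252 ≈ 3.81.

w ≈ 3.8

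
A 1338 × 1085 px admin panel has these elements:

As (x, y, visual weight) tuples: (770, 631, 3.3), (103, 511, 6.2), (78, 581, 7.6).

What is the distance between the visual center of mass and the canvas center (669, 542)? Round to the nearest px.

≈ 449 px

Total weight = 3.3 + 6.2 + 7.6 = 17.1.
Σw·x = 3.3·770 + 6.2·103 + 7.6·78 = 3772.4, so x̄ = 3772.4/17.1 ≈ 220.61.
Σw·y = 3.3·631 + 6.2·511 + 7.6·581 = 9666.1, so ȳ = 9666.1/17.1 ≈ 565.27.
Offset from (669, 542): Δx ≈ -448.39, Δy ≈ 23.27; distance = √(Δx² + Δy²) ≈ 449.00.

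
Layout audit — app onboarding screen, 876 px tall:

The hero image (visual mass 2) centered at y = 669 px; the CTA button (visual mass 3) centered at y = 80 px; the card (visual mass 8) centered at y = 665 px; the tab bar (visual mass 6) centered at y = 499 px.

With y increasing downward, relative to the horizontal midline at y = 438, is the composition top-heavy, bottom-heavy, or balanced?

bottom-heavy

Weights sum to 2 + 3 + 8 + 6 = 19.
y: (2·669 + 3·80 + 8·665 + 6·499) / 19 = 9892 / 19 ≈ 520.63
520.6 lies below (larger y than) the midline 438, so the layout is bottom-heavy.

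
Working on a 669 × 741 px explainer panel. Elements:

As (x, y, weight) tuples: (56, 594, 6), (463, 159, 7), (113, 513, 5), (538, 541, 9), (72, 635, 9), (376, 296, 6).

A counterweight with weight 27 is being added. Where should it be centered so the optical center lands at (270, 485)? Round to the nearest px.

(250, 513)

After adding the counterweight, total weight = 6 + 7 + 5 + 9 + 9 + 6 + 27 = 69.
x: target moment 69×270 = 18630; current 6·56 + 7·463 + 5·113 + 9·538 + 9·72 + 6·376 = 11888; the counterweight supplies 6742, so x = 6742/27 ≈ 249.70.
y: target moment 69×485 = 33465; current 6·594 + 7·159 + 5·513 + 9·541 + 9·635 + 6·296 = 19602; the counterweight supplies 13863, so y = 13863/27 ≈ 513.44.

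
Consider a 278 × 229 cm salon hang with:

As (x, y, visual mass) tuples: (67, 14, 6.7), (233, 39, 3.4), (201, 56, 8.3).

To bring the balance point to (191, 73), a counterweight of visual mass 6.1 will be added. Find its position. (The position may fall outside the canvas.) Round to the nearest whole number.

New total weight: (6.7 + 3.4 + 8.3) + 6.1 = 24.5.
x: need Σw·x = 24.5·191 = 4679.5. Existing = 6.7·67 + 3.4·233 + 8.3·201 = 2909.4. Remainder 1770.1 / 6.1 ≈ 290.18.
y: need Σw·y = 24.5·73 = 1788.5. Existing = 6.7·14 + 3.4·39 + 8.3·56 = 691.2. Remainder 1097.3 / 6.1 ≈ 179.89.

(290, 180)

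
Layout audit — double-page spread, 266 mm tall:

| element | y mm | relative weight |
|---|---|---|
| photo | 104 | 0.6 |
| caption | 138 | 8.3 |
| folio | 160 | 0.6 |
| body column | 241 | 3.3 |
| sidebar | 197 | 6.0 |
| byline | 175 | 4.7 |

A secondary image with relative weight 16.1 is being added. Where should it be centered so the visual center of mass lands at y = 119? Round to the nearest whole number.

With the secondary image, Σw becomes 0.6 + 8.3 + 0.6 + 3.3 + 6.0 + 4.7 + 16.1 = 39.6.
y: need Σw·y = 39.6·119 = 4712.4. Existing = 0.6·104 + 8.3·138 + 0.6·160 + 3.3·241 + 6.0·197 + 4.7·175 = 4103.6. Remainder 608.8 / 16.1 ≈ 37.81.

y ≈ 38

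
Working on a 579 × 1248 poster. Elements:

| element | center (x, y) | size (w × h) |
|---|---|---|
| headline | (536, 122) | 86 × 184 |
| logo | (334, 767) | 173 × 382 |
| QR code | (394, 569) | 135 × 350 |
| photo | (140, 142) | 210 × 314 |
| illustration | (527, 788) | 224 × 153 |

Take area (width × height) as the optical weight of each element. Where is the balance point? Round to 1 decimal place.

Taking area as weight: headline 86·184 = 15824, logo 173·382 = 66086, QR code 135·350 = 47250, photo 210·314 = 65940, illustration 224·153 = 34272. Sum 229372.
Σw·x = 15824·536 + 66086·334 + 47250·394 + 65940·140 + 34272·527 = 76463832, so x̄ = 76463832/229372 ≈ 333.36.
Σw·y = 15824·122 + 66086·767 + 47250·569 + 65940·142 + 34272·788 = 115873556, so ȳ = 115873556/229372 ≈ 505.18.

(333.4, 505.2)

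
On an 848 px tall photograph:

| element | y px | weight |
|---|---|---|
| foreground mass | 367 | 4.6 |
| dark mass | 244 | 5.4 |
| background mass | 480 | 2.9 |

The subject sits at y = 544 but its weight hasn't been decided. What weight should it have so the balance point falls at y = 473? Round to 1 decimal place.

Fixed elements: Σw = 4.6 + 5.4 + 2.9 = 12.9, Σw·y = 4.6·367 + 5.4·244 + 2.9·480 = 4397.8.
Balance at y = 473 requires (4397.8 + w·544) / (12.9 + w) = 473.
Rearranging, w·(544 − 473) = 473·12.9 − 4397.8 = 1703.9, so w ≈ 1703.9/71 = 24.00.

w ≈ 24.0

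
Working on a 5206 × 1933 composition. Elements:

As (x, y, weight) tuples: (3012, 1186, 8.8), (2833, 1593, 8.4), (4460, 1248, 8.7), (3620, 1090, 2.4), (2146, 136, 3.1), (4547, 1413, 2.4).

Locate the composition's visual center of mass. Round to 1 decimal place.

Total weight = 8.8 + 8.4 + 8.7 + 2.4 + 3.1 + 2.4 = 33.8.
Σw·x = 115358.2; x̄ = 115358.2/33.8 ≈ 3412.96.
Σw·y = 41104.4; ȳ = 41104.4/33.8 ≈ 1216.11.

(3413.0, 1216.1)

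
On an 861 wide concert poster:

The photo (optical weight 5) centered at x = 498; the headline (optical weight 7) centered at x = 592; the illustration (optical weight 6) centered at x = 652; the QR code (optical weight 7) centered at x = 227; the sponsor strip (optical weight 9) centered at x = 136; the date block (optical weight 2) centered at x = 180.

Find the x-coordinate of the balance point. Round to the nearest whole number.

Total weight = 5 + 7 + 6 + 7 + 9 + 2 = 36.
x: moment 13719 / weight 36 ≈ 381.08

x ≈ 381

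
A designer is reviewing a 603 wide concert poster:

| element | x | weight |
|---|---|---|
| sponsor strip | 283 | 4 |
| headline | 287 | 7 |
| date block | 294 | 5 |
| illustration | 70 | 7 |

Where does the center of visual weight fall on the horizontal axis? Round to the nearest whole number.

x ≈ 222

Total weight = 4 + 7 + 5 + 7 = 23.
Σw·x = 4·283 + 7·287 + 5·294 + 7·70 = 5101, so x̄ = 5101/23 ≈ 221.78.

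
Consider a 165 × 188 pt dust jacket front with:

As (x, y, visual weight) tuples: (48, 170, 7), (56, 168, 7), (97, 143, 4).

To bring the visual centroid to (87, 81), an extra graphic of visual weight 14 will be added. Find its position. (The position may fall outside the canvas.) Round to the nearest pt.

(119, -25)

New total weight: (7 + 7 + 4) + 14 = 32.
x: target moment 32×87 = 2784; current 7·48 + 7·56 + 4·97 = 1116; the extra graphic supplies 1668, so x = 1668/14 ≈ 119.14.
y: target moment 32×81 = 2592; current 7·170 + 7·168 + 4·143 = 2938; the extra graphic supplies -346, so y = -346/14 ≈ -24.71.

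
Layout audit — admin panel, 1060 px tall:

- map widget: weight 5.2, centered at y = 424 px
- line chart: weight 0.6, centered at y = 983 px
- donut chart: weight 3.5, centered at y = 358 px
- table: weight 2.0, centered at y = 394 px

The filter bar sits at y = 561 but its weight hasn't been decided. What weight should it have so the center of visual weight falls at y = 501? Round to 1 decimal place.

Known weights sum to 5.2 + 0.6 + 3.5 + 2.0 = 11.3; their moment is 5.2·424 + 0.6·983 + 3.5·358 + 2.0·394 = 4835.6.
Set Σw·y/Σw = 501: (4835.6 + 561w) = 501·(11.3 + w).
Solving: w = (501·11.3 − 4835.6) / (561 − 501) = 825.7 / 60 ≈ 13.76.

w ≈ 13.8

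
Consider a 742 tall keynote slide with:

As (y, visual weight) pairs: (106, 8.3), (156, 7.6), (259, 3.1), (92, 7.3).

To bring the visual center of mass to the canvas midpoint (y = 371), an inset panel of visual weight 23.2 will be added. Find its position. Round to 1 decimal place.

y ≈ 639.0

With the inset panel, Σw becomes 8.3 + 7.6 + 3.1 + 7.3 + 23.2 = 49.5.
y: target moment 49.5×371 = 18364.5; current 8.3·106 + 7.6·156 + 3.1·259 + 7.3·92 = 3539.9; the inset panel supplies 14824.6, so y = 14824.6/23.2 ≈ 638.99.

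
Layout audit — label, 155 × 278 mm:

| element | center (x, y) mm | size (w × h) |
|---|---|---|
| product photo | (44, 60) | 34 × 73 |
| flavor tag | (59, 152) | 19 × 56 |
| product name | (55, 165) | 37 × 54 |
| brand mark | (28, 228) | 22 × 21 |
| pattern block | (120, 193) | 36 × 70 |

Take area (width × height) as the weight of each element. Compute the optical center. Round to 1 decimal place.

Taking area as weight: product photo 34·73 = 2482, flavor tag 19·56 = 1064, product name 37·54 = 1998, brand mark 22·21 = 462, pattern block 36·70 = 2520. Sum 8526.
x: (2482·44 + 1064·59 + 1998·55 + 462·28 + 2520·120) / 8526 = 597210 / 8526 ≈ 70.05
y: (2482·60 + 1064·152 + 1998·165 + 462·228 + 2520·193) / 8526 = 1232014 / 8526 ≈ 144.50

(70.0, 144.5)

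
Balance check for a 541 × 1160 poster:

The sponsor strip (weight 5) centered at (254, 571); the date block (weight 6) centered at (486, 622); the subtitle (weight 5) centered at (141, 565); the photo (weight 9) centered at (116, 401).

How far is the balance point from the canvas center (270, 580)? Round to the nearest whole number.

≈ 68

Σw = 5 + 6 + 5 + 9 = 25.
x-moment: 5·254 + 6·486 + 5·141 + 9·116 = 5935; centroid 5935/25 ≈ 237.40.
y-moment: 5·571 + 6·622 + 5·565 + 9·401 = 13021; centroid 13021/25 ≈ 520.84.
Offset from (270, 580): Δx ≈ -32.60, Δy ≈ -59.16; distance = √(Δx² + Δy²) ≈ 67.55.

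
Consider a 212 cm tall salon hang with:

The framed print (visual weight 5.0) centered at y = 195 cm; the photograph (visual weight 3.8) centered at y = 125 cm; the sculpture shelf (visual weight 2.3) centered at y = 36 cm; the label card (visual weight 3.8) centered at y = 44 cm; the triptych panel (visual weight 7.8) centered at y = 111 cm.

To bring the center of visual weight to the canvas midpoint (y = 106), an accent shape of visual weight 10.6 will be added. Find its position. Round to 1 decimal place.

y ≈ 90.9

With the accent shape, Σw becomes 5.0 + 3.8 + 2.3 + 3.8 + 7.8 + 10.6 = 33.3.
y: need Σw·y = 33.3·106 = 3529.8. Existing = 5.0·195 + 3.8·125 + 2.3·36 + 3.8·44 + 7.8·111 = 2565.8. Remainder 964.0 / 10.6 ≈ 90.94.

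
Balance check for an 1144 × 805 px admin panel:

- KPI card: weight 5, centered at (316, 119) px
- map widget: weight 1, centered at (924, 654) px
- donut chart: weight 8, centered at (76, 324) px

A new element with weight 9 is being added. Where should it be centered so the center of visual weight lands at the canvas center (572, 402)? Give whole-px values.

With the new element, Σw becomes 5 + 1 + 8 + 9 = 23.
Along x: (3112 + 9·x) / 23 = 572 (existing moment 5·316 + 1·924 + 8·76 = 3112) ⇒ x = (13156 − 3112) / 9 ≈ 1116.00.
Along y: (3841 + 9·y) / 23 = 402 (existing moment 5·119 + 1·654 + 8·324 = 3841) ⇒ y = (9246 − 3841) / 9 ≈ 600.56.

(1116, 601)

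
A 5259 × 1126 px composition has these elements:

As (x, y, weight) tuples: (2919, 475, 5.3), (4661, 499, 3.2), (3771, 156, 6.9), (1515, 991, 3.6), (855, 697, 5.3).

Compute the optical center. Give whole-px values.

Σw = 5.3 + 3.2 + 6.9 + 3.6 + 5.3 = 24.3.
x: (5.3·2919 + 3.2·4661 + 6.9·3771 + 3.6·1515 + 5.3·855) / 24.3 = 66391.3 / 24.3 ≈ 2732.15
y: (5.3·475 + 3.2·499 + 6.9·156 + 3.6·991 + 5.3·697) / 24.3 = 12452.4 / 24.3 ≈ 512.44

(2732, 512)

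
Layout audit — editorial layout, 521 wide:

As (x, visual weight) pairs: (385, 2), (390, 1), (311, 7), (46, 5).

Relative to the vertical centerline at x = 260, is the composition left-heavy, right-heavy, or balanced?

Σw = 2 + 1 + 7 + 5 = 15.
x-moment: 2·385 + 1·390 + 7·311 + 5·46 = 3567; centroid 3567/15 ≈ 237.80.
237.8 lies left of the midline 260, so the layout is left-heavy.

left-heavy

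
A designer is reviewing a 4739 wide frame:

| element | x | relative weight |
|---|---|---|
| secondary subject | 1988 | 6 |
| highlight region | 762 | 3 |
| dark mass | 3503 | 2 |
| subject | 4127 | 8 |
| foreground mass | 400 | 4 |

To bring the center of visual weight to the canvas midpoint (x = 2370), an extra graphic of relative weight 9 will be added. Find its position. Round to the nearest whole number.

x ≈ 2223

With the extra graphic, Σw becomes 6 + 3 + 2 + 8 + 4 + 9 = 32.
Along x: (55836 + 9·x) / 32 = 2370 (existing moment 6·1988 + 3·762 + 2·3503 + 8·4127 + 4·400 = 55836) ⇒ x = (75840 − 55836) / 9 ≈ 2222.67.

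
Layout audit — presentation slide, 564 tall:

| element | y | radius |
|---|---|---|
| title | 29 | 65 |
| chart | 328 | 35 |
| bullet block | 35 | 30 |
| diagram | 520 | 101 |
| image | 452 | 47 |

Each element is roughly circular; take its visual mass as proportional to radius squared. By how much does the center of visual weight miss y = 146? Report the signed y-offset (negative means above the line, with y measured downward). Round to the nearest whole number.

Weights ∝ r²: title 65² = 4225, chart 35² = 1225, bullet block 30² = 900, diagram 101² = 10201, image 47² = 2209; Σw = 18760.
y: (4225·29 + 1225·328 + 900·35 + 10201·520 + 2209·452) / 18760 = 6858813 / 18760 ≈ 365.61
Offset from y = 146: 365.61 − 146 ≈ 219.61.

≈ 220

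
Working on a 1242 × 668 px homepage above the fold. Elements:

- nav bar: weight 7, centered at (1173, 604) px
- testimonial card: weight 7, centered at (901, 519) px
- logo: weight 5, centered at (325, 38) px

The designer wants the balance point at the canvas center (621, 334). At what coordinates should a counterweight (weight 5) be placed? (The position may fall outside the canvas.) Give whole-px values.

(-248, -7)

New total weight: (7 + 7 + 5) + 5 = 24.
x: need Σw·x = 24·621 = 14904. Existing = 7·1173 + 7·901 + 5·325 = 16143. Remainder -1239 / 5 ≈ -247.80.
y: need Σw·y = 24·334 = 8016. Existing = 7·604 + 7·519 + 5·38 = 8051. Remainder -35 / 5 ≈ -7.00.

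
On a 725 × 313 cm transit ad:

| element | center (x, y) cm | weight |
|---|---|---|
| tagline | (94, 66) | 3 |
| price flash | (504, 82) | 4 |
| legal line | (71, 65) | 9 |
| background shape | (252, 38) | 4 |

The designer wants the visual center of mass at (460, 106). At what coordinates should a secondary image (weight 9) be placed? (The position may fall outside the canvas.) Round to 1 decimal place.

With the secondary image, Σw becomes 3 + 4 + 9 + 4 + 9 = 29.
x: target moment 29×460 = 13340; current 3·94 + 4·504 + 9·71 + 4·252 = 3945; the secondary image supplies 9395, so x = 9395/9 ≈ 1043.89.
y: target moment 29×106 = 3074; current 3·66 + 4·82 + 9·65 + 4·38 = 1263; the secondary image supplies 1811, so y = 1811/9 ≈ 201.22.

(1043.9, 201.2)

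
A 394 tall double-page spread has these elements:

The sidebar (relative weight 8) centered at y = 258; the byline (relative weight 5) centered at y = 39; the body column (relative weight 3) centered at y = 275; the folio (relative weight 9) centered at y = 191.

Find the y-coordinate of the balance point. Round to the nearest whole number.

Weights sum to 8 + 5 + 3 + 9 = 25.
y-moment: 8·258 + 5·39 + 3·275 + 9·191 = 4803; centroid 4803/25 ≈ 192.12.

y ≈ 192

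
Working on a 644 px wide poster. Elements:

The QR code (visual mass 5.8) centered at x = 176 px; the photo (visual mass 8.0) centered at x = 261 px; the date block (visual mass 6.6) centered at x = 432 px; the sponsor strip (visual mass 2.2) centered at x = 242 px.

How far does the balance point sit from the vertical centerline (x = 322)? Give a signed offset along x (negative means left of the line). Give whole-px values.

Σw = 5.8 + 8.0 + 6.6 + 2.2 = 22.6.
Σw·x = 5.8·176 + 8.0·261 + 6.6·432 + 2.2·242 = 6492.4, so x̄ = 6492.4/22.6 ≈ 287.27.
Difference: 287.27 − 322 ≈ -34.73.

≈ -35 px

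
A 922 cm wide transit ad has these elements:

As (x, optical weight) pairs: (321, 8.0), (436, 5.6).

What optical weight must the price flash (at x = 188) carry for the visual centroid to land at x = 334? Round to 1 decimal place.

w ≈ 3.2

Known weights sum to 8.0 + 5.6 = 13.6; their moment is 8.0·321 + 5.6·436 = 5009.6.
For the centroid to hit 334: (5009.6 + w·188) / (13.6 + w) = 334.
So w = (334·13.6 − 5009.6)/(188 − 334) = -467.2/-146 ≈ 3.20.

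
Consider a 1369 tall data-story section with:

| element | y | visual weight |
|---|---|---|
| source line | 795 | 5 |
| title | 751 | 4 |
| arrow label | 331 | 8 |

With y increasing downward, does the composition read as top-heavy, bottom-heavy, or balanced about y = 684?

top-heavy

Weights sum to 5 + 4 + 8 = 17.
Σw·y = 5·795 + 4·751 + 8·331 = 9627, so ȳ = 9627/17 ≈ 566.29.
566.3 vs midline 684 → top-heavy.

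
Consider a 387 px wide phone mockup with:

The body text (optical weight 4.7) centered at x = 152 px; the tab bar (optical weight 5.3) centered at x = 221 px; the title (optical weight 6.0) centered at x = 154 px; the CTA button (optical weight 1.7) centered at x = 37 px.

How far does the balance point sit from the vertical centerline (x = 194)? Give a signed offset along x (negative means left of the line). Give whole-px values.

≈ -32 px

Total weight = 4.7 + 5.3 + 6.0 + 1.7 = 17.7.
x-moment: 4.7·152 + 5.3·221 + 6.0·154 + 1.7·37 = 2872.6; centroid 2872.6/17.7 ≈ 162.29.
Offset from x = 194: 162.29 − 194 ≈ -31.71.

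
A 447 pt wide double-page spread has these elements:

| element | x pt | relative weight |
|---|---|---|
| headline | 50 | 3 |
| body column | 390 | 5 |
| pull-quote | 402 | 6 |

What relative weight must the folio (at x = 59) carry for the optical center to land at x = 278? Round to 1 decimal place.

w ≈ 2.8

Fixed elements: Σw = 3 + 5 + 6 = 14, Σw·x = 3·50 + 5·390 + 6·402 = 4512.
Balance at x = 278 requires (4512 + w·59) / (14 + w) = 278.
So w = (278·14 − 4512)/(59 − 278) = -620/-219 ≈ 2.83.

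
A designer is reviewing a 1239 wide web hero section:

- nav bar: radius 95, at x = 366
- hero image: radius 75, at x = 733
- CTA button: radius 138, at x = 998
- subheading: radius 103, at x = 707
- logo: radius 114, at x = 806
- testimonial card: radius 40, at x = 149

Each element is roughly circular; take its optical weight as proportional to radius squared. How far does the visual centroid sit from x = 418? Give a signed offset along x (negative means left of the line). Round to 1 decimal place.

r² weights: nav bar 95² = 9025, hero image 75² = 5625, CTA button 138² = 19044, subheading 103² = 10609, logo 114² = 12996, testimonial card 40² = 1600. Total = 58899.
x: moment 44645926 / weight 58899 ≈ 758.01
Offset from x = 418: 758.01 − 418 ≈ 340.01.

≈ 340.0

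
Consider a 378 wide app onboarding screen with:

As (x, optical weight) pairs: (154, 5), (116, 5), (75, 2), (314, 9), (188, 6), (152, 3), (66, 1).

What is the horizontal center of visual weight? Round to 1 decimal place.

Weights sum to 5 + 5 + 2 + 9 + 6 + 3 + 1 = 31.
Σw·x = 5·154 + 5·116 + 2·75 + 9·314 + 6·188 + 3·152 + 1·66 = 5976, so x̄ = 5976/31 ≈ 192.77.

x ≈ 192.8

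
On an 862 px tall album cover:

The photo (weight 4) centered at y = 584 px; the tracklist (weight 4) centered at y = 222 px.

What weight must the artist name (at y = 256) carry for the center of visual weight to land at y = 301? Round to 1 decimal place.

Known weights sum to 4 + 4 = 8; their moment is 4·584 + 4·222 = 3224.
Set Σw·y/Σw = 301: (3224 + 256w) = 301·(8 + w).
Solving: w = (301·8 − 3224) / (256 − 301) = -816 / -45 ≈ 18.13.

w ≈ 18.1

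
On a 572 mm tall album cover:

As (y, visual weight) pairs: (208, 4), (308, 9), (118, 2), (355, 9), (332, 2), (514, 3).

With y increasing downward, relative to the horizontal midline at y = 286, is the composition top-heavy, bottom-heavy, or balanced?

Total weight = 4 + 9 + 2 + 9 + 2 + 3 = 29.
y-moment: 4·208 + 9·308 + 2·118 + 9·355 + 2·332 + 3·514 = 9241; centroid 9241/29 ≈ 318.66.
318.7 vs midline 286 → bottom-heavy.

bottom-heavy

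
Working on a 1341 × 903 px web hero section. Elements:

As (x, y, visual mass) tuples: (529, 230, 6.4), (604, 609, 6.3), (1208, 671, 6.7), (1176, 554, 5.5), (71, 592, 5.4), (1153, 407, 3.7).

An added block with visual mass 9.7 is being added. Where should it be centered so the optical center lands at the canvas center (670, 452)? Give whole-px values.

(297, 227)

New total weight: (6.4 + 6.3 + 6.7 + 5.5 + 5.4 + 3.7) + 9.7 = 43.7.
Along x: (26401.9 + 9.7·x) / 43.7 = 670 (existing moment 6.4·529 + 6.3·604 + 6.7·1208 + 5.5·1176 + 5.4·71 + 3.7·1153 = 26401.9) ⇒ x = (29279.0 − 26401.9) / 9.7 ≈ 296.61.
Along y: (17554.1 + 9.7·y) / 43.7 = 452 (existing moment 6.4·230 + 6.3·609 + 6.7·671 + 5.5·554 + 5.4·592 + 3.7·407 = 17554.1) ⇒ y = (19752.4 − 17554.1) / 9.7 ≈ 226.63.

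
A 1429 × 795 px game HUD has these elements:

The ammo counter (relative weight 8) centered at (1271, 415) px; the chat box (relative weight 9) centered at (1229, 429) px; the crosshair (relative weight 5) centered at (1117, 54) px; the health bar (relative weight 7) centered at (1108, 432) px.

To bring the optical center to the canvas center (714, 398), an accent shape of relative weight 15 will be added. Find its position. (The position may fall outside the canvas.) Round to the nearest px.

New total weight: (8 + 9 + 5 + 7) + 15 = 44.
x: need Σw·x = 44·714 = 31416. Existing = 8·1271 + 9·1229 + 5·1117 + 7·1108 = 34570. Remainder -3154 / 15 ≈ -210.27.
y: need Σw·y = 44·398 = 17512. Existing = 8·415 + 9·429 + 5·54 + 7·432 = 10475. Remainder 7037 / 15 ≈ 469.13.

(-210, 469)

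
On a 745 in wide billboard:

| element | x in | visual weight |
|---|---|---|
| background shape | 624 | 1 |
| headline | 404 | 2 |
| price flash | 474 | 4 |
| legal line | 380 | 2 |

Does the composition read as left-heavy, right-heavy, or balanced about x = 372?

Weights sum to 1 + 2 + 4 + 2 = 9.
x-moment: 1·624 + 2·404 + 4·474 + 2·380 = 4088; centroid 4088/9 ≈ 454.22.
454.2 vs midline 372 → right-heavy.

right-heavy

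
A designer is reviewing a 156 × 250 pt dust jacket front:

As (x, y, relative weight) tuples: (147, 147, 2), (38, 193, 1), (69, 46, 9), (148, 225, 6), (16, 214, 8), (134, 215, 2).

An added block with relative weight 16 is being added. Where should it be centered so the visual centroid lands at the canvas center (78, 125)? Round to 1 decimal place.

(74.7, 69.2)

New total weight: (2 + 1 + 9 + 6 + 8 + 2) + 16 = 44.
Along x: (2237 + 16·x) / 44 = 78 (existing moment 2·147 + 1·38 + 9·69 + 6·148 + 8·16 + 2·134 = 2237) ⇒ x = (3432 − 2237) / 16 ≈ 74.69.
Along y: (4393 + 16·y) / 44 = 125 (existing moment 2·147 + 1·193 + 9·46 + 6·225 + 8·214 + 2·215 = 4393) ⇒ y = (5500 − 4393) / 16 ≈ 69.19.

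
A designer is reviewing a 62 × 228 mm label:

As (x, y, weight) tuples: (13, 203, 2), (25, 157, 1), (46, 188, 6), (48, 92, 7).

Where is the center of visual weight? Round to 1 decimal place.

(41.4, 145.9)

Weights sum to 2 + 1 + 6 + 7 = 16.
x-moment: 2·13 + 1·25 + 6·46 + 7·48 = 663; centroid 663/16 ≈ 41.44.
y-moment: 2·203 + 1·157 + 6·188 + 7·92 = 2335; centroid 2335/16 ≈ 145.94.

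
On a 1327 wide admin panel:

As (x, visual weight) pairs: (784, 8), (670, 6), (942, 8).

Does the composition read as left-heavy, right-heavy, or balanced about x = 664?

right-heavy

Total weight = 8 + 6 + 8 = 22.
x-moment: 8·784 + 6·670 + 8·942 = 17828; centroid 17828/22 ≈ 810.36.
Since 810.4 is right of 664, the composition reads right-heavy.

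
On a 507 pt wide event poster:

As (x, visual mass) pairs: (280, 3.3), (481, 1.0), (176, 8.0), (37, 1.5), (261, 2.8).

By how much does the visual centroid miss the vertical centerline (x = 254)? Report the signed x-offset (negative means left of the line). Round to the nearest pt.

Weights sum to 3.3 + 1.0 + 8.0 + 1.5 + 2.8 = 16.6.
x: (3.3·280 + 1.0·481 + 8.0·176 + 1.5·37 + 2.8·261) / 16.6 = 3599.3 / 16.6 ≈ 216.83
Difference: 216.83 − 254 ≈ -37.17.

≈ -37 pt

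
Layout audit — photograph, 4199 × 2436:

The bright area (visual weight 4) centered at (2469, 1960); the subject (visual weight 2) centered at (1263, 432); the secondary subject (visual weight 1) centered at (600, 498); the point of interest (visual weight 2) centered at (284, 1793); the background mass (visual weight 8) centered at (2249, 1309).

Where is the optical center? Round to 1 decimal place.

(1856.6, 1368.2)

Total weight = 4 + 2 + 1 + 2 + 8 = 17.
Σw·x = 4·2469 + 2·1263 + 1·600 + 2·284 + 8·2249 = 31562, so x̄ = 31562/17 ≈ 1856.59.
Σw·y = 4·1960 + 2·432 + 1·498 + 2·1793 + 8·1309 = 23260, so ȳ = 23260/17 ≈ 1368.24.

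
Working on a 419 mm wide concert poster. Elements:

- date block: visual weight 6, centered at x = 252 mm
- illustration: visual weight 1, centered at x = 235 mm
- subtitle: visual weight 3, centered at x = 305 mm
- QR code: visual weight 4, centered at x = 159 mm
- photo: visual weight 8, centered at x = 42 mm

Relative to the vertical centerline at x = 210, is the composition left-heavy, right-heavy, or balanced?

Total weight = 6 + 1 + 3 + 4 + 8 = 22.
x-moment: 6·252 + 1·235 + 3·305 + 4·159 + 8·42 = 3634; centroid 3634/22 ≈ 165.18.
165.2 lies left of the midline 210, so the layout is left-heavy.

left-heavy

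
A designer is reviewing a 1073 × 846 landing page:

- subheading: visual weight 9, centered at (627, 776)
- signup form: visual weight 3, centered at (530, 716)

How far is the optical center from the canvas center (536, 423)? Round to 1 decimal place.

≈ 344.5

Σw = 9 + 3 = 12.
x-moment: 9·627 + 3·530 = 7233; centroid 7233/12 ≈ 602.75.
y-moment: 9·776 + 3·716 = 9132; centroid 9132/12 ≈ 761.00.
Relative to (536, 423): Δ = (66.75, 338.00); |Δ| = √(66.75² + 338.00²) ≈ 344.53.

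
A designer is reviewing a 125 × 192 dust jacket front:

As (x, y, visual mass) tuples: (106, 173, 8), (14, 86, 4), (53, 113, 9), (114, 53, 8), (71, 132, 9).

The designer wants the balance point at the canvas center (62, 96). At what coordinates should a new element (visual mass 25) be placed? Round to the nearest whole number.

New total weight: (8 + 4 + 9 + 8 + 9) + 25 = 63.
x: target moment 63×62 = 3906; current 8·106 + 4·14 + 9·53 + 8·114 + 9·71 = 2932; the new element supplies 974, so x = 974/25 ≈ 38.96.
y: target moment 63×96 = 6048; current 8·173 + 4·86 + 9·113 + 8·53 + 9·132 = 4357; the new element supplies 1691, so y = 1691/25 ≈ 67.64.

(39, 68)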